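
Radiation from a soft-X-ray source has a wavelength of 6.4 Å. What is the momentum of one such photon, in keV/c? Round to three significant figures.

1.94 keV/c

(h = 6.62607015 × 10^-34 J·s, c = 2.99792458 × 10^8 m/s, 1 eV = 1.602176634 × 10^-19 J.)
First convert: λ = 6.4 Å = 6.4 × 10^-10 m.
Since p = h/λ for a photon, p = 1.035 × 10^-24 kg·m/s.
Converting to keV/c: p = 1.937 keV/c ≈ 1.94 keV/c.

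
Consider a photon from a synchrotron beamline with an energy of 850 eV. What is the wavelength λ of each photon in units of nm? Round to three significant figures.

Take h = 6.62607015 × 10^-34 J·s, c = 2.99792458 × 10^8 m/s, 1 eV = 1.602176634 × 10^-19 J.
Convert to SI: E = 850 eV = 1.3619 × 10^-16 J.
For a photon λ = hc/E, so λ = 1.459 × 10^-9 m.
Converting to nm: λ = 1.459 nm ≈ 1.46 nm.

1.46 nm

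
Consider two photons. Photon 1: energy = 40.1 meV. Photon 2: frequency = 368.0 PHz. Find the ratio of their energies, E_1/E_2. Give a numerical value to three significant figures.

E_1 = 6.425·10^-21 J (from energy = 40.1 meV, via E given directly).
E_2 = 2.438·10^-16 J (from frequency = 368.0 PHz, via E = hf).
Ratio = 6.425·10^-21 / 2.438·10^-16 = 2.63·10^-5.

2.63·10^-5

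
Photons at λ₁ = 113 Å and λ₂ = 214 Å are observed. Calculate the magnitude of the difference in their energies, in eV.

51.8 eV

Using E = hc/λ: E₁ = 1.758·10^-17 J, E₂ = 9.282·10^-18 J.
|ΔE| = |1.758·10^-17 − 9.282·10^-18| = 8.30·10^-18 J = 51.8 eV.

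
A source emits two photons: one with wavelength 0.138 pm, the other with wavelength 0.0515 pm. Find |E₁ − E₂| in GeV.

Using E = hc/λ: E₁ = 1.439 × 10^-12 J, E₂ = 3.857 × 10^-12 J.
|ΔE| = |1.439 × 10^-12 − 3.857 × 10^-12| = 2.42 × 10^-12 J = 0.0151 GeV.

0.0151 GeV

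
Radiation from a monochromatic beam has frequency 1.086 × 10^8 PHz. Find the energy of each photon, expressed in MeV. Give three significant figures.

449 MeV

(h = 6.62607015 × 10^-34 J·s, 1 eV = 1.602176634 × 10^-19 J.)
First convert: f = 1.086 × 10^8 PHz = 1.086 × 10^23 Hz.
Since E = hf for a photon, E = 7.196 × 10^-11 J.
Converting to MeV: E = 449.1 MeV ≈ 449 MeV.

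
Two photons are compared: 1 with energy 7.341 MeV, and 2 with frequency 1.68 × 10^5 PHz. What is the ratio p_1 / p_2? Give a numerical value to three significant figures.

10.6

p_1 = 3.923 × 10^-21 kg·m/s (from energy = 7.341 MeV, via p = E/c).
p_2 = 3.713 × 10^-22 kg·m/s (from frequency = 1.68 × 10^5 PHz, via p = hf/c).
Ratio = 3.923 × 10^-21 / 3.713 × 10^-22 = 10.6.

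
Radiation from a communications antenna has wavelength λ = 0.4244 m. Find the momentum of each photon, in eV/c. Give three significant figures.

Use h = 6.62607015e-34 J·s, c = 2.99792458e8 m/s, 1 eV = 1.602176634e-19 J.
The photon relation is p = h/λ, giving p = 1.561e-33 kg·m/s.
Converting to eV/c: p = 2.921e-6 eV/c ≈ 2.92e-6 eV/c.

2.92e-6 eV/c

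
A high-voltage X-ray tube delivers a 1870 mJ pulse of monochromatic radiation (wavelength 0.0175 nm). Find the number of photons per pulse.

1.65 × 10^14 photons

Per-photon energy: E = 1.135 × 10^-14 J (from wavelength = 0.0175 nm).
N = E_total / E_photon = 1.87 J / 1.135 × 10^-14 J = 1.65 × 10^14.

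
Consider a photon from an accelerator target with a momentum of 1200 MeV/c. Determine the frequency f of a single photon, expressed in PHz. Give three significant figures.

2.90·10^8 PHz

First convert: p = 1200 MeV/c = 6.4131·10^-19 kg·m/s.
Apply f = pc/h: f = 2.902·10^23 Hz.
Converting to PHz: f = 2.902·10^8 PHz ≈ 2.90·10^8 PHz.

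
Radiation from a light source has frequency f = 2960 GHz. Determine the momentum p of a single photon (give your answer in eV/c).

In SI units: f = 2960 GHz = 2.96e12 Hz.
For a photon p = hf/c, so p = 6.542e-30 kg·m/s.
Converting to eV/c: p = 0.01224 eV/c ≈ 0.0122 eV/c.

0.0122 eV/c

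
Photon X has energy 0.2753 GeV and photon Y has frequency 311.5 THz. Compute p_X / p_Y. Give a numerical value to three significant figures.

2.14 × 10^8

p_X = 1.471 × 10^-19 kg·m/s (from energy = 0.2753 GeV, via p = E/c).
p_Y = 6.885 × 10^-28 kg·m/s (from frequency = 311.5 THz, via p = hf/c).
Ratio = 1.471 × 10^-19 / 6.885 × 10^-28 = 2.14 × 10^8.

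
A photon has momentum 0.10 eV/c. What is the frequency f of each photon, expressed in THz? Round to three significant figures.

24.2 THz

(h = 6.62607015e-34 J·s, c = 2.99792458e8 m/s, 1 eV = 1.602176634e-19 J.)
Convert to SI: p = 0.10 eV/c = 5.3443e-29 kg·m/s.
For a photon f = pc/h, so f = 2.418e13 Hz.
Converting to THz: f = 24.18 THz ≈ 24.2 THz.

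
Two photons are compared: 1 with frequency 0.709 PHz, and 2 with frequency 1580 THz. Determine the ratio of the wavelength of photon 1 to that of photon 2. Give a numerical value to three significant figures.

λ_1 = 4.228·10^-7 m (from frequency = 0.709 PHz, via λ = c/f).
λ_2 = 1.897·10^-7 m (from frequency = 1580 THz, via λ = c/f).
Ratio = 4.228·10^-7 / 1.897·10^-7 = 2.23.

2.23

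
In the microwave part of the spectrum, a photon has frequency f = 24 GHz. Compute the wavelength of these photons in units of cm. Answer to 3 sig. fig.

1.25 cm

Use c = 2.99792458 × 10^8 m/s.
In SI units: f = 24 GHz = 2.4 × 10^10 Hz.
The photon relation is λ = c/f, giving λ = 0.01249 m.
Converting to cm: λ = 1.249 cm ≈ 1.25 cm.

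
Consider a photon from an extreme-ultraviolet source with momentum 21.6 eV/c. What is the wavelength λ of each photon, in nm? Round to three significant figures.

Take h = 6.62607015e-34 J·s, c = 2.99792458e8 m/s, 1 eV = 1.602176634e-19 J.
In SI units: p = 21.6 eV/c = 1.1544e-26 kg·m/s.
Since λ = h/p for a photon, λ = 5.740e-8 m.
Converting to nm: λ = 57.40 nm ≈ 57.4 nm.

57.4 nm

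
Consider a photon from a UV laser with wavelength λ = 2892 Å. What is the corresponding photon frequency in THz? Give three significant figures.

Convert to SI: λ = 2892 Å = 2.892 × 10^-7 m.
Since f = c/λ for a photon, f = 1.037 × 10^15 Hz.
Converting to THz: f = 1037 THz ≈ 1040 THz.

1040 THz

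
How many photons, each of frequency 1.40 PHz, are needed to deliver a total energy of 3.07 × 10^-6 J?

3.31 × 10^12 photons

Per-photon energy: E = 9.276 × 10^-19 J (from frequency = 1.40 PHz).
N = E_total / E_photon = 3.07 × 10^-6 J / 9.276 × 10^-19 J = 3.31 × 10^12.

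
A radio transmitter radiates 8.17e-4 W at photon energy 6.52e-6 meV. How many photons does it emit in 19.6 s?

Total energy: E_total = P·t = 8.17e-4 × 19.6 = 0.01601 J.
Per-photon energy: E = 1.045e-27 J.
N = E_total / E_photon = 1.53e25.

1.53e25 photons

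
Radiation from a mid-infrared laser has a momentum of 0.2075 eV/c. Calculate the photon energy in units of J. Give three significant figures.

3.32e-20 J

(c = 2.99792458e8 m/s, 1 eV = 1.602176634e-19 J.)
First convert: p = 0.2075 eV/c = 1.1089e-28 kg·m/s.
The photon relation is E = pc, giving E = 3.325e-20 J.
So E ≈ 3.32e-20 J.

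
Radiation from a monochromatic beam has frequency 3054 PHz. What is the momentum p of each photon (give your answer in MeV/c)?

0.0126 MeV/c

First convert: f = 3054 PHz = 3.054·10^18 Hz.
Since p = hf/c for a photon, p = 6.750·10^-24 kg·m/s.
Converting to MeV/c: p = 0.01263 MeV/c ≈ 0.0126 MeV/c.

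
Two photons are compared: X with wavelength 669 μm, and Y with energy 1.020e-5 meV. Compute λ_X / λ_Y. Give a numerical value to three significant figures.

5.50e-6

λ_X = 6.690e-4 m (from wavelength = 669 μm, via λ given directly).
λ_Y = 121.6 m (from energy = 1.020e-5 meV, via λ = hc/E).
Ratio = 6.690e-4 / 121.6 = 5.50e-6.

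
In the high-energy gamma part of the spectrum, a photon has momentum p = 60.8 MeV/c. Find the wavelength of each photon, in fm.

20.4 fm

(h = 6.62607015 × 10^-34 J·s, c = 2.99792458 × 10^8 m/s, 1 eV = 1.602176634 × 10^-19 J.)
Convert to SI: p = 60.8 MeV/c = 3.2493 × 10^-20 kg·m/s.
For a photon λ = h/p, so λ = 2.039 × 10^-14 m.
Converting to fm: λ = 20.39 fm ≈ 20.4 fm.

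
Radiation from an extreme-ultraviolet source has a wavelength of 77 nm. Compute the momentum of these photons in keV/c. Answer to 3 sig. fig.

0.0161 keV/c

Take h = 6.62607015e-34 J·s, c = 2.99792458e8 m/s, 1 eV = 1.602176634e-19 J.
Convert to SI: λ = 77 nm = 7.7e-8 m.
Apply p = h/λ: p = 8.605e-27 kg·m/s.
Converting to keV/c: p = 0.01610 keV/c ≈ 0.0161 keV/c.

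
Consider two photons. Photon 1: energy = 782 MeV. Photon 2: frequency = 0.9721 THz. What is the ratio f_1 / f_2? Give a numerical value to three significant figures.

1.95 × 10^11

f_1 = 1.891 × 10^23 Hz (from energy = 782 MeV, via f = E/h).
f_2 = 9.721 × 10^11 Hz (from frequency = 0.9721 THz, via f given directly).
Ratio = 1.891 × 10^23 / 9.721 × 10^11 = 1.95 × 10^11.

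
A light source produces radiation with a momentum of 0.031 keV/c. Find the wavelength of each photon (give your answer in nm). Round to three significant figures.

40.0 nm

In SI units: p = 0.031 keV/c = 1.6567 × 10^-26 kg·m/s.
The photon relation is λ = h/p, giving λ = 3.999 × 10^-8 m.
Converting to nm: λ = 39.99 nm ≈ 40.0 nm.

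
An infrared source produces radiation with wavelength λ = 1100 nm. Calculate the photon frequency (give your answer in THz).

273 THz

First convert: λ = 1100 nm = 1.10·10^-6 m.
Apply f = c/λ: f = 2.725·10^14 Hz.
Converting to THz: f = 272.5 THz ≈ 273 THz.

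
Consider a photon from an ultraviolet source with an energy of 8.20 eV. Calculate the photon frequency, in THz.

(h = 6.62607015·10^-34 J·s, 1 eV = 1.602176634·10^-19 J.)
First convert: E = 8.20 eV = 1.3138·10^-18 J.
For a photon f = E/h, so f = 1.983·10^15 Hz.
Converting to THz: f = 1983 THz ≈ 1980 THz.

1980 THz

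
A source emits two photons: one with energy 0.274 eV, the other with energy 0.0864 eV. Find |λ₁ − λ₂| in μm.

9.83 μm

Using λ = hc/E: λ₁ = 4.525·10^-6 m, λ₂ = 1.435·10^-5 m.
|Δλ| = |4.525·10^-6 − 1.435·10^-5| = 9.83·10^-6 m = 9.83 μm.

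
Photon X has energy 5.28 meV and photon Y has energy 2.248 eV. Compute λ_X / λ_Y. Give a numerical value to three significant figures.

426

λ_X = 2.348e-4 m (from energy = 5.28 meV, via λ = hc/E).
λ_Y = 5.515e-7 m (from energy = 2.248 eV, via λ = hc/E).
Ratio = 2.348e-4 / 5.515e-7 = 426.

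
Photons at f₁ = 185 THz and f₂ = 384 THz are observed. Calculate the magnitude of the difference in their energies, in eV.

0.823 eV

Using E = hf: E₁ = 1.226e-19 J, E₂ = 2.544e-19 J.
|ΔE| = |1.226e-19 − 2.544e-19| = 1.32e-19 J = 0.823 eV.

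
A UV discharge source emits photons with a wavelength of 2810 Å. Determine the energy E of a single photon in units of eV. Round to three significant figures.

Convert to SI: λ = 2810 Å = 2.81e-7 m.
Apply E = hc/λ: E = 7.069e-19 J.
Converting to eV: E = 4.412 eV ≈ 4.41 eV.

4.41 eV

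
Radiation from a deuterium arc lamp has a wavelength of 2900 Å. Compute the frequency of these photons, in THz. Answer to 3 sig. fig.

Convert to SI: λ = 2900 Å = 2.90 × 10^-7 m.
Apply f = c/λ: f = 1.034 × 10^15 Hz.
Converting to THz: f = 1034 THz ≈ 1030 THz.

1030 THz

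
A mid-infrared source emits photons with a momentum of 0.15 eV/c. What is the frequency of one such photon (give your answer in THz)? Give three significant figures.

36.3 THz

Use h = 6.62607015e-34 J·s, c = 2.99792458e8 m/s, 1 eV = 1.602176634e-19 J.
In SI units: p = 0.15 eV/c = 8.0164e-29 kg·m/s.
For a photon f = pc/h, so f = 3.627e13 Hz.
Converting to THz: f = 36.27 THz ≈ 36.3 THz.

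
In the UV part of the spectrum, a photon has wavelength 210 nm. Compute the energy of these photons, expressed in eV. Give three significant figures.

5.90 eV

In SI units: λ = 210 nm = 2.1e-7 m.
The photon relation is E = hc/λ, giving E = 9.459e-19 J.
Converting to eV: E = 5.904 eV ≈ 5.90 eV.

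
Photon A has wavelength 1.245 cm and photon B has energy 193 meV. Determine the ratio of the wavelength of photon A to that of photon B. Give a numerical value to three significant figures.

1940

λ_A = 0.01245 m (from wavelength = 1.245 cm, via λ given directly).
λ_B = 6.424e-6 m (from energy = 193 meV, via λ = hc/E).
Ratio = 0.01245 / 6.424e-6 = 1940.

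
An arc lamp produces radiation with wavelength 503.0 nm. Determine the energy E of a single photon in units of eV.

2.46 eV

Take h = 6.62607015 × 10^-34 J·s, c = 2.99792458 × 10^8 m/s, 1 eV = 1.602176634 × 10^-19 J.
In SI units: λ = 503.0 nm = 5.030 × 10^-7 m.
Apply E = hc/λ: E = 3.949 × 10^-19 J.
Converting to eV: E = 2.465 eV ≈ 2.46 eV.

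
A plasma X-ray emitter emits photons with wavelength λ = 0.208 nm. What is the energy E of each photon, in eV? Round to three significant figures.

5960 eV

In SI units: λ = 0.208 nm = 2.08e-10 m.
The photon relation is E = hc/λ, giving E = 9.550e-16 J.
Converting to eV: E = 5961 eV ≈ 5960 eV.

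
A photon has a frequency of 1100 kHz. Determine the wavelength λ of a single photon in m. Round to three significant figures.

273 m

In SI units: f = 1100 kHz = 1.1 × 10^6 Hz.
The photon relation is λ = c/f, giving λ = 272.5 m.
So λ ≈ 273 m.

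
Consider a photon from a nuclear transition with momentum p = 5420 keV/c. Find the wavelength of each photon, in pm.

Use h = 6.62607015e-34 J·s, c = 2.99792458e8 m/s, 1 eV = 1.602176634e-19 J.
Convert to SI: p = 5420 keV/c = 2.8966e-21 kg·m/s.
The photon relation is λ = h/p, giving λ = 2.288e-13 m.
Converting to pm: λ = 0.2288 pm ≈ 0.229 pm.

0.229 pm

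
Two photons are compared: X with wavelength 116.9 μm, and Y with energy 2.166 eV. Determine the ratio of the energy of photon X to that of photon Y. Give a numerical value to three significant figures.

E_X = 1.699e-21 J (from wavelength = 116.9 μm, via E = hc/λ).
E_Y = 3.470e-19 J (from energy = 2.166 eV, via E given directly).
Ratio = 1.699e-21 / 3.470e-19 = 4.90e-3.

4.90e-3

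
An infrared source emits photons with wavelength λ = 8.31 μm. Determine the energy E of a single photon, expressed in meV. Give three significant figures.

149 meV

First convert: λ = 8.31 μm = 8.31e-6 m.
For a photon E = hc/λ, so E = 2.390e-20 J.
Converting to meV: E = 149.2 meV ≈ 149 meV.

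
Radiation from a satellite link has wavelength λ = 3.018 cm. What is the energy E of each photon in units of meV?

In SI units: λ = 3.018 cm = 0.03018 m.
Since E = hc/λ for a photon, E = 6.582e-24 J.
Converting to meV: E = 0.04108 meV ≈ 0.0411 meV.

0.0411 meV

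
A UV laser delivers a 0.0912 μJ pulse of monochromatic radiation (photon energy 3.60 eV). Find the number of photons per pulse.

Per-photon energy: E = 5.768e-19 J (from energy = 3.60 eV).
N = E_total / E_photon = 9.12e-8 J / 5.768e-19 J = 1.58e11.

1.58e11 photons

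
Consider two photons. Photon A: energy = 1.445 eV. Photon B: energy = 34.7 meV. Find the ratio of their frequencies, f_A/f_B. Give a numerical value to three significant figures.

41.6

f_A = 3.494 × 10^14 Hz (from energy = 1.445 eV, via f = E/h).
f_B = 8.390 × 10^12 Hz (from energy = 34.7 meV, via f = E/h).
Ratio = 3.494 × 10^14 / 8.390 × 10^12 = 41.6.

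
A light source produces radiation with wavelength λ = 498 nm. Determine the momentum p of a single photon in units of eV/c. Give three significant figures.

2.49 eV/c

(h = 6.62607015e-34 J·s, c = 2.99792458e8 m/s, 1 eV = 1.602176634e-19 J.)
In SI units: λ = 498 nm = 4.98e-7 m.
For a photon p = h/λ, so p = 1.331e-27 kg·m/s.
Converting to eV/c: p = 2.490 eV/c ≈ 2.49 eV/c.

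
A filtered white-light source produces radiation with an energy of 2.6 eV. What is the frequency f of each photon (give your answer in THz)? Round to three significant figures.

In SI units: E = 2.6 eV = 4.1657e-19 J.
Since f = E/h for a photon, f = 6.287e14 Hz.
Converting to THz: f = 628.7 THz ≈ 629 THz.

629 THz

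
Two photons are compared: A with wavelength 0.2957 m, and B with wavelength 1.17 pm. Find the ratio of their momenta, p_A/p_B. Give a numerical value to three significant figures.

3.96e-12

p_A = 2.241e-33 kg·m/s (from wavelength = 0.2957 m, via p = h/λ).
p_B = 5.663e-22 kg·m/s (from wavelength = 1.17 pm, via p = h/λ).
Ratio = 2.241e-33 / 5.663e-22 = 3.96e-12.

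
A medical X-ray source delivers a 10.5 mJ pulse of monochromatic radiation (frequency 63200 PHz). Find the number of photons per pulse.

Per-photon energy: E = 4.188e-14 J (from frequency = 63200 PHz).
N = E_total / E_photon = 0.0105 J / 4.188e-14 J = 2.51e11.

2.51e11 photons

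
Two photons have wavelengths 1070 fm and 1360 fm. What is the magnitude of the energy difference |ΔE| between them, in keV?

Using E = hc/λ: E₁ = 1.856e-13 J, E₂ = 1.461e-13 J.
|ΔE| = |1.856e-13 − 1.461e-13| = 3.96e-14 J = 247 keV.

247 keV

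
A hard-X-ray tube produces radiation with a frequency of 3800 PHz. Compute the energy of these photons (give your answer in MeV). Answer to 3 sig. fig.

Convert to SI: f = 3800 PHz = 3.8e18 Hz.
The photon relation is E = hf, giving E = 2.518e-15 J.
Converting to MeV: E = 0.01572 MeV ≈ 0.0157 MeV.

0.0157 MeV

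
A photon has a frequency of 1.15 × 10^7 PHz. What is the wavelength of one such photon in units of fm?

(c = 2.99792458 × 10^8 m/s.)
First convert: f = 1.15 × 10^7 PHz = 1.15 × 10^22 Hz.
For a photon λ = c/f, so λ = 2.607 × 10^-14 m.
Converting to fm: λ = 26.07 fm ≈ 26.1 fm.

26.1 fm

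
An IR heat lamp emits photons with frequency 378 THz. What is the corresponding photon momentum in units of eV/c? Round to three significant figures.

1.56 eV/c

Use h = 6.62607015 × 10^-34 J·s, c = 2.99792458 × 10^8 m/s, 1 eV = 1.602176634 × 10^-19 J.
Convert to SI: f = 378 THz = 3.78 × 10^14 Hz.
For a photon p = hf/c, so p = 8.355 × 10^-28 kg·m/s.
Converting to eV/c: p = 1.563 eV/c ≈ 1.56 eV/c.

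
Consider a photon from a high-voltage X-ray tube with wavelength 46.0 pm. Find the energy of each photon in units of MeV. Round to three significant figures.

In SI units: λ = 46.0 pm = 4.60 × 10^-11 m.
Apply E = hc/λ: E = 4.318 × 10^-15 J.
Converting to MeV: E = 0.02695 MeV ≈ 0.0270 MeV.

0.0270 MeV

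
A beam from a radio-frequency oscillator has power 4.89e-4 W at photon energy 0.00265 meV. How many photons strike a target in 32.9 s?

3.79e22 photons

Total energy: E_total = P·t = 4.89e-4 × 32.9 = 0.01609 J.
Per-photon energy: E = 4.246e-25 J.
N = E_total / E_photon = 3.79e22.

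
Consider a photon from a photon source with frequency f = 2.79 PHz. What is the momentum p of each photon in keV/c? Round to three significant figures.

0.0115 keV/c

(h = 6.62607015 × 10^-34 J·s, c = 2.99792458 × 10^8 m/s, 1 eV = 1.602176634 × 10^-19 J.)
In SI units: f = 2.79 PHz = 2.79 × 10^15 Hz.
Apply p = hf/c: p = 6.167 × 10^-27 kg·m/s.
Converting to keV/c: p = 0.01154 keV/c ≈ 0.0115 keV/c.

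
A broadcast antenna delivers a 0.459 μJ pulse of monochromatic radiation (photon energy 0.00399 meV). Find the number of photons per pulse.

Per-photon energy: E = 6.393·10^-25 J (from energy = 0.00399 meV).
N = E_total / E_photon = 4.59·10^-7 J / 6.393·10^-25 J = 7.18·10^17.

7.18·10^17 photons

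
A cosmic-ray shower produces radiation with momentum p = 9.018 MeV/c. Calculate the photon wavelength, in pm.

0.137 pm

Use h = 6.62607015e-34 J·s, c = 2.99792458e8 m/s, 1 eV = 1.602176634e-19 J.
First convert: p = 9.018 MeV/c = 4.8195e-21 kg·m/s.
Apply λ = h/p: λ = 1.375e-13 m.
Converting to pm: λ = 0.1375 pm ≈ 0.137 pm.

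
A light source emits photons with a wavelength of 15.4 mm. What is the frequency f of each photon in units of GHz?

19.5 GHz

Use c = 2.99792458e8 m/s.
In SI units: λ = 15.4 mm = 0.0154 m.
Apply f = c/λ: f = 1.947e10 Hz.
Converting to GHz: f = 19.47 GHz ≈ 19.5 GHz.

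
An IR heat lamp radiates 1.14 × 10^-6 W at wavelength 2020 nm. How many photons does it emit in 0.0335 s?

Total energy: E_total = P·t = 1.14 × 10^-6 × 0.0335 = 3.819 × 10^-8 J.
Per-photon energy: E = 9.834 × 10^-20 J.
N = E_total / E_photon = 3.88 × 10^11.

3.88 × 10^11 photons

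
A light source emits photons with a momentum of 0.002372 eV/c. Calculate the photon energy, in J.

First convert: p = 0.002372 eV/c = 1.2677 × 10^-30 kg·m/s.
Since E = pc for a photon, E = 3.800 × 10^-22 J.
So E ≈ 3.80 × 10^-22 J.

3.80 × 10^-22 J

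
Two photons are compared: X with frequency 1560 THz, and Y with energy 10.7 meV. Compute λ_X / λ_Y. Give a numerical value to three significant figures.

1.66·10^-3

λ_X = 1.922·10^-7 m (from frequency = 1560 THz, via λ = c/f).
λ_Y = 1.159·10^-4 m (from energy = 10.7 meV, via λ = hc/E).
Ratio = 1.922·10^-7 / 1.159·10^-4 = 1.66·10^-3.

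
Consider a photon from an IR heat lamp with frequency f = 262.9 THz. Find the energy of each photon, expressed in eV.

1.09 eV

(h = 6.62607015 × 10^-34 J·s, 1 eV = 1.602176634 × 10^-19 J.)
In SI units: f = 262.9 THz = 2.629 × 10^14 Hz.
For a photon E = hf, so E = 1.742 × 10^-19 J.
Converting to eV: E = 1.087 eV ≈ 1.09 eV.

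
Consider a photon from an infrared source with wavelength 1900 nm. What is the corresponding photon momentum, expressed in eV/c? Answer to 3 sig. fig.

0.653 eV/c

Take h = 6.62607015e-34 J·s, c = 2.99792458e8 m/s, 1 eV = 1.602176634e-19 J.
In SI units: λ = 1900 nm = 1.9e-6 m.
The photon relation is p = h/λ, giving p = 3.487e-28 kg·m/s.
Converting to eV/c: p = 0.6525 eV/c ≈ 0.653 eV/c.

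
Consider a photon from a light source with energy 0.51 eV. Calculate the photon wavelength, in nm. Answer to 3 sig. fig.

2430 nm

(h = 6.62607015 × 10^-34 J·s, c = 2.99792458 × 10^8 m/s, 1 eV = 1.602176634 × 10^-19 J.)
In SI units: E = 0.51 eV = 8.1711 × 10^-20 J.
For a photon λ = hc/E, so λ = 2.431 × 10^-6 m.
Converting to nm: λ = 2431 nm ≈ 2430 nm.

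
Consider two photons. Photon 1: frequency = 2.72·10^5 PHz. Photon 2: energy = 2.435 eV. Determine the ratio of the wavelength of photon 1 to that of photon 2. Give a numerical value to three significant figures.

2.16·10^-6

λ_1 = 1.102·10^-12 m (from frequency = 2.72·10^5 PHz, via λ = c/f).
λ_2 = 5.092·10^-7 m (from energy = 2.435 eV, via λ = hc/E).
Ratio = 1.102·10^-12 / 5.092·10^-7 = 2.16·10^-6.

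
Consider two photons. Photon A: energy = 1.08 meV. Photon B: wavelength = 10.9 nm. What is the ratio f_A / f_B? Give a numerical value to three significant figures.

9.49 × 10^-6

f_A = 2.611 × 10^11 Hz (from energy = 1.08 meV, via f = E/h).
f_B = 2.750 × 10^16 Hz (from wavelength = 10.9 nm, via f = c/λ).
Ratio = 2.611 × 10^11 / 2.750 × 10^16 = 9.49 × 10^-6.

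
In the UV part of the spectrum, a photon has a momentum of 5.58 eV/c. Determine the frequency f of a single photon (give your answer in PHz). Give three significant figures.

1.35 PHz

(h = 6.62607015·10^-34 J·s, c = 2.99792458·10^8 m/s, 1 eV = 1.602176634·10^-19 J.)
First convert: p = 5.58 eV/c = 2.9821·10^-27 kg·m/s.
Since f = pc/h for a photon, f = 1.349·10^15 Hz.
Converting to PHz: f = 1.349 PHz ≈ 1.35 PHz.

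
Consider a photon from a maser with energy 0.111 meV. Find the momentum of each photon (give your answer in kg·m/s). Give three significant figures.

Take c = 2.99792458 × 10^8 m/s, 1 eV = 1.602176634 × 10^-19 J.
In SI units: E = 0.111 meV = 1.7784 × 10^-23 J.
The photon relation is p = E/c, giving p = 5.932 × 10^-32 kg·m/s.
So p ≈ 5.93 × 10^-32 kg·m/s.

5.93 × 10^-32 kg·m/s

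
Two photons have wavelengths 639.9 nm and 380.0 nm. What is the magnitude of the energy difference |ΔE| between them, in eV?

1.33 eV

Using E = hc/λ: E₁ = 3.1043e-19 J, E₂ = 5.2275e-19 J.
|ΔE| = |3.1043e-19 − 5.2275e-19| = 2.12e-19 J = 1.33 eV.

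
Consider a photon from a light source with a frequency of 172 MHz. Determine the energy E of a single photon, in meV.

7.11e-4 meV

Take h = 6.62607015e-34 J·s, 1 eV = 1.602176634e-19 J.
Convert to SI: f = 172 MHz = 1.72e8 Hz.
Since E = hf for a photon, E = 1.140e-25 J.
Converting to meV: E = 7.113e-4 meV ≈ 7.11e-4 meV.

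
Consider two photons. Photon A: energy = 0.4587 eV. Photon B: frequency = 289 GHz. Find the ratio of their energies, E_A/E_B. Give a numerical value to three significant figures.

E_A = 7.349·10^-20 J (from energy = 0.4587 eV, via E given directly).
E_B = 1.915·10^-22 J (from frequency = 289 GHz, via E = hf).
Ratio = 7.349·10^-20 / 1.915·10^-22 = 384.

384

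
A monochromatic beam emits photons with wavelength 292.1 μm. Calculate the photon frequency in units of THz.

(c = 2.99792458·10^8 m/s.)
First convert: λ = 292.1 μm = 2.921·10^-4 m.
Since f = c/λ for a photon, f = 1.026·10^12 Hz.
Converting to THz: f = 1.026 THz ≈ 1.03 THz.

1.03 THz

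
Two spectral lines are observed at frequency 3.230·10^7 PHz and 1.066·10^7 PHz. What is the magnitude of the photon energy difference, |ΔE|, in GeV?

0.0895 GeV

Using E = hf: E₁ = 2.1402·10^-11 J, E₂ = 7.0634·10^-12 J.
|ΔE| = |2.1402·10^-11 − 7.0634·10^-12| = 1.43·10^-11 J = 0.0895 GeV.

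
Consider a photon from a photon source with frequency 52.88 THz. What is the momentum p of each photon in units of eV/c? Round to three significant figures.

In SI units: f = 52.88 THz = 5.288·10^13 Hz.
Apply p = hf/c: p = 1.169·10^-28 kg·m/s.
Converting to eV/c: p = 0.2187 eV/c ≈ 0.219 eV/c.

0.219 eV/c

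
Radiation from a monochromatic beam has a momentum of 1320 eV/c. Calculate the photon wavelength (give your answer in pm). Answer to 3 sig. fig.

Take h = 6.62607015e-34 J·s, c = 2.99792458e8 m/s, 1 eV = 1.602176634e-19 J.
In SI units: p = 1320 eV/c = 7.0545e-25 kg·m/s.
For a photon λ = h/p, so λ = 9.393e-10 m.
Converting to pm: λ = 939.3 pm ≈ 939 pm.

939 pm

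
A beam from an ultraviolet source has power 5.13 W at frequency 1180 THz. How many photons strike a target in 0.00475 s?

Total energy: E_total = P·t = 5.13 × 0.00475 = 0.02437 J.
Per-photon energy: E = 7.819 × 10^-19 J.
N = E_total / E_photon = 3.12 × 10^16.

3.12 × 10^16 photons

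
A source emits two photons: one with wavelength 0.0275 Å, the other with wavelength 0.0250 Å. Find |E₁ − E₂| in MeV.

0.0451 MeV

Using E = hc/λ: E₁ = 7.223 × 10^-14 J, E₂ = 7.946 × 10^-14 J.
|ΔE| = |7.223 × 10^-14 − 7.946 × 10^-14| = 7.22 × 10^-15 J = 0.0451 MeV.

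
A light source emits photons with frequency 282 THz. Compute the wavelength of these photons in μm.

1.06 μm

(c = 2.99792458 × 10^8 m/s.)
First convert: f = 282 THz = 2.82 × 10^14 Hz.
Since λ = c/f for a photon, λ = 1.063 × 10^-6 m.
Converting to μm: λ = 1.063 μm ≈ 1.06 μm.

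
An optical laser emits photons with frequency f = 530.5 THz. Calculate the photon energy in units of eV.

2.19 eV

Convert to SI: f = 530.5 THz = 5.305 × 10^14 Hz.
The photon relation is E = hf, giving E = 3.515 × 10^-19 J.
Converting to eV: E = 2.194 eV ≈ 2.19 eV.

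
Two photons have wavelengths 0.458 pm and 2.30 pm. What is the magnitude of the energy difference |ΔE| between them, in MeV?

Using E = hc/λ: E₁ = 4.337 × 10^-13 J, E₂ = 8.637 × 10^-14 J.
|ΔE| = |4.337 × 10^-13 − 8.637 × 10^-14| = 3.47 × 10^-13 J = 2.17 MeV.

2.17 MeV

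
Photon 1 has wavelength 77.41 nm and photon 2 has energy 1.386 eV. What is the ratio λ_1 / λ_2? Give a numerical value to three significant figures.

λ_1 = 7.741 × 10^-8 m (from wavelength = 77.41 nm, via λ given directly).
λ_2 = 8.945 × 10^-7 m (from energy = 1.386 eV, via λ = hc/E).
Ratio = 7.741 × 10^-8 / 8.945 × 10^-7 = 0.0865.

0.0865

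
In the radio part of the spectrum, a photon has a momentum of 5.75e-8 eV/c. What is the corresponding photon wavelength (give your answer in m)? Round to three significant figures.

21.6 m

(h = 6.62607015e-34 J·s, c = 2.99792458e8 m/s, 1 eV = 1.602176634e-19 J.)
Convert to SI: p = 5.75e-8 eV/c = 3.0730e-35 kg·m/s.
For a photon λ = h/p, so λ = 21.56 m.
So λ ≈ 21.6 m.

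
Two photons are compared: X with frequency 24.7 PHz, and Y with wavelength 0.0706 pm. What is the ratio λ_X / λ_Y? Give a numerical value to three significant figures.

1.72 × 10^5

λ_X = 1.214 × 10^-8 m (from frequency = 24.7 PHz, via λ = c/f).
λ_Y = 7.060 × 10^-14 m (from wavelength = 0.0706 pm, via λ given directly).
Ratio = 1.214 × 10^-8 / 7.060 × 10^-14 = 1.72 × 10^5.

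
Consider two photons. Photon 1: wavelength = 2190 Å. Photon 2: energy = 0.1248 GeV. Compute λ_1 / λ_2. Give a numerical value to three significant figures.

λ_1 = 2.190 × 10^-7 m (from wavelength = 2190 Å, via λ given directly).
λ_2 = 9.935 × 10^-15 m (from energy = 0.1248 GeV, via λ = hc/E).
Ratio = 2.190 × 10^-7 / 9.935 × 10^-15 = 2.20 × 10^7.

2.20 × 10^7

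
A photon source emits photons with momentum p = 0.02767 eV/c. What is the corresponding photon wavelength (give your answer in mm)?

Use h = 6.62607015e-34 J·s, c = 2.99792458e8 m/s, 1 eV = 1.602176634e-19 J.
In SI units: p = 0.02767 eV/c = 1.4788e-29 kg·m/s.
Since λ = h/p for a photon, λ = 4.481e-5 m.
Converting to mm: λ = 0.04481 mm ≈ 0.0448 mm.

0.0448 mm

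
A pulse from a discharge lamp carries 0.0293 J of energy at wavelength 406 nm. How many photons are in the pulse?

Per-photon energy: E = 4.893 × 10^-19 J (from wavelength = 406 nm).
N = E_total / E_photon = 0.0293 J / 4.893 × 10^-19 J = 5.99 × 10^16.

5.99 × 10^16 photons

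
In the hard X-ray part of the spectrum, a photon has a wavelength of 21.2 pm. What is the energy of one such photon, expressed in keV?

58.5 keV

Use h = 6.62607015e-34 J·s, c = 2.99792458e8 m/s, 1 eV = 1.602176634e-19 J.
First convert: λ = 21.2 pm = 2.12e-11 m.
Apply E = hc/λ: E = 9.370e-15 J.
Converting to keV: E = 58.48 keV ≈ 58.5 keV.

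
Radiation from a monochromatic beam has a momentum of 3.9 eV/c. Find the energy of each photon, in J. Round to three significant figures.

6.25e-19 J

Convert to SI: p = 3.9 eV/c = 2.0843e-27 kg·m/s.
The photon relation is E = pc, giving E = 6.248e-19 J.
So E ≈ 6.25e-19 J.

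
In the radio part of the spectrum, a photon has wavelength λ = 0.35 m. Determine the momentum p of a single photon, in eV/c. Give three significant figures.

For a photon p = h/λ, so p = 1.893 × 10^-33 kg·m/s.
Converting to eV/c: p = 3.542 × 10^-6 eV/c ≈ 3.54 × 10^-6 eV/c.

3.54 × 10^-6 eV/c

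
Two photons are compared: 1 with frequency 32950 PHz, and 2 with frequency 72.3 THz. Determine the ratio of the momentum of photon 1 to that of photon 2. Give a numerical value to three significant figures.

p_1 = 7.283e-23 kg·m/s (from frequency = 32950 PHz, via p = hf/c).
p_2 = 1.598e-28 kg·m/s (from frequency = 72.3 THz, via p = hf/c).
Ratio = 7.283e-23 / 1.598e-28 = 4.56e5.

4.56e5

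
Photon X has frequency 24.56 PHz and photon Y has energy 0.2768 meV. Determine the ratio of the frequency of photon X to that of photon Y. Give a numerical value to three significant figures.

3.67 × 10^5

f_X = 2.456 × 10^16 Hz (from frequency = 24.56 PHz, via f given directly).
f_Y = 6.693 × 10^10 Hz (from energy = 0.2768 meV, via f = E/h).
Ratio = 2.456 × 10^16 / 6.693 × 10^10 = 3.67 × 10^5.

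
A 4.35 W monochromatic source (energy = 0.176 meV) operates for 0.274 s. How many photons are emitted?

Total energy: E_total = P·t = 4.35 × 0.274 = 1.192 J.
Per-photon energy: E = 2.820 × 10^-23 J.
N = E_total / E_photon = 4.23 × 10^22.

4.23 × 10^22 photons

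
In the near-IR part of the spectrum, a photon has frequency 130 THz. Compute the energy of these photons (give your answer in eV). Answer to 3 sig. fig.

(h = 6.62607015e-34 J·s, 1 eV = 1.602176634e-19 J.)
In SI units: f = 130 THz = 1.30e14 Hz.
For a photon E = hf, so E = 8.614e-20 J.
Converting to eV: E = 0.5376 eV ≈ 0.538 eV.

0.538 eV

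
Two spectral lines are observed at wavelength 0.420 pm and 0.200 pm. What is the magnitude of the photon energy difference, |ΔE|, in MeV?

Using E = hc/λ: E₁ = 4.730·10^-13 J, E₂ = 9.932·10^-13 J.
|ΔE| = |4.730·10^-13 − 9.932·10^-13| = 5.20·10^-13 J = 3.25 MeV.

3.25 MeV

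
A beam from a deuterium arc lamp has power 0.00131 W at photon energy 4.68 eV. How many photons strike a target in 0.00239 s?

4.18 × 10^12 photons

Total energy: E_total = P·t = 0.00131 × 0.00239 = 3.131 × 10^-6 J.
Per-photon energy: E = 7.498 × 10^-19 J.
N = E_total / E_photon = 4.18 × 10^12.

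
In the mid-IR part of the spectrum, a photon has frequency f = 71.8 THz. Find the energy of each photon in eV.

0.297 eV

(h = 6.62607015 × 10^-34 J·s, 1 eV = 1.602176634 × 10^-19 J.)
Convert to SI: f = 71.8 THz = 7.18 × 10^13 Hz.
The photon relation is E = hf, giving E = 4.758 × 10^-20 J.
Converting to eV: E = 0.2969 eV ≈ 0.297 eV.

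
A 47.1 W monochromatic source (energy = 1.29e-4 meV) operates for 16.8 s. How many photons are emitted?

3.83e28 photons

Total energy: E_total = P·t = 47.1 × 16.8 = 791.3 J.
Per-photon energy: E = 2.067e-26 J.
N = E_total / E_photon = 3.83e28.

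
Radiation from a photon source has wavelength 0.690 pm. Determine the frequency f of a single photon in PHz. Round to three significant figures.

4.34 × 10^5 PHz

Take c = 2.99792458 × 10^8 m/s.
Convert to SI: λ = 0.690 pm = 6.90 × 10^-13 m.
The photon relation is f = c/λ, giving f = 4.345 × 10^20 Hz.
Converting to PHz: f = 434500 PHz ≈ 4.34 × 10^5 PHz.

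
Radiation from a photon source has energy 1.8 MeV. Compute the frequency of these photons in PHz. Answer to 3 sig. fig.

4.35 × 10^5 PHz

Use h = 6.62607015 × 10^-34 J·s, 1 eV = 1.602176634 × 10^-19 J.
Convert to SI: E = 1.8 MeV = 2.8839 × 10^-13 J.
For a photon f = E/h, so f = 4.352 × 10^20 Hz.
Converting to PHz: f = 435200 PHz ≈ 4.35 × 10^5 PHz.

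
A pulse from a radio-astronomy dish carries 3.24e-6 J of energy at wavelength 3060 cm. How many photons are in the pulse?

Per-photon energy: E = 6.492e-27 J (from wavelength = 3060 cm).
N = E_total / E_photon = 3.24e-6 J / 6.492e-27 J = 4.99e20.

4.99e20 photons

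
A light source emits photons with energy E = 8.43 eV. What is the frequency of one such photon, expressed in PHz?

(h = 6.62607015 × 10^-34 J·s, 1 eV = 1.602176634 × 10^-19 J.)
Convert to SI: E = 8.43 eV = 1.3506 × 10^-18 J.
The photon relation is f = E/h, giving f = 2.038 × 10^15 Hz.
Converting to PHz: f = 2.038 PHz ≈ 2.04 PHz.

2.04 PHz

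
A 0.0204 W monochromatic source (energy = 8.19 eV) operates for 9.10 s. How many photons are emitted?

Total energy: E_total = P·t = 0.0204 × 9.10 = 0.1856 J.
Per-photon energy: E = 1.312 × 10^-18 J.
N = E_total / E_photon = 1.41 × 10^17.

1.41 × 10^17 photons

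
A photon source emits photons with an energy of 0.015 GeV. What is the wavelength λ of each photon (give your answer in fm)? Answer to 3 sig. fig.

82.7 fm

(h = 6.62607015·10^-34 J·s, c = 2.99792458·10^8 m/s, 1 eV = 1.602176634·10^-19 J.)
In SI units: E = 0.015 GeV = 2.4033·10^-12 J.
Apply λ = hc/E: λ = 8.266·10^-14 m.
Converting to fm: λ = 82.66 fm ≈ 82.7 fm.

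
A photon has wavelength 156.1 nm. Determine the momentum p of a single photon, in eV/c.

7.94 eV/c

Use h = 6.62607015 × 10^-34 J·s, c = 2.99792458 × 10^8 m/s, 1 eV = 1.602176634 × 10^-19 J.
Convert to SI: λ = 156.1 nm = 1.561 × 10^-7 m.
For a photon p = h/λ, so p = 4.245 × 10^-27 kg·m/s.
Converting to eV/c: p = 7.943 eV/c ≈ 7.94 eV/c.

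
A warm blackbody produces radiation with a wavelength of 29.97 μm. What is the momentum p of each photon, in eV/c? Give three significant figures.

(h = 6.62607015e-34 J·s, c = 2.99792458e8 m/s, 1 eV = 1.602176634e-19 J.)
First convert: λ = 29.97 μm = 2.997e-5 m.
Apply p = h/λ: p = 2.211e-29 kg·m/s.
Converting to eV/c: p = 0.04137 eV/c ≈ 0.0414 eV/c.

0.0414 eV/c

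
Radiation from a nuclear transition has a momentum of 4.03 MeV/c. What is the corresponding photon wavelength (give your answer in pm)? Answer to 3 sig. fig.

0.308 pm

Use h = 6.62607015e-34 J·s, c = 2.99792458e8 m/s, 1 eV = 1.602176634e-19 J.
First convert: p = 4.03 MeV/c = 2.1537e-21 kg·m/s.
Apply λ = h/p: λ = 3.077e-13 m.
Converting to pm: λ = 0.3077 pm ≈ 0.308 pm.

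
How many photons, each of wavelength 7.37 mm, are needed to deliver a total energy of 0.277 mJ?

Per-photon energy: E = 2.695·10^-23 J (from wavelength = 7.37 mm).
N = E_total / E_photon = 2.77·10^-4 J / 2.695·10^-23 J = 1.03·10^19.

1.03·10^19 photons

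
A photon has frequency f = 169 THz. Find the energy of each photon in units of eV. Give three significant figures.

0.699 eV

Convert to SI: f = 169 THz = 1.69 × 10^14 Hz.
For a photon E = hf, so E = 1.120 × 10^-19 J.
Converting to eV: E = 0.6989 eV ≈ 0.699 eV.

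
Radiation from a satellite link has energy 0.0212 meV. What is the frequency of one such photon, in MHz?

5130 MHz

Take h = 6.62607015 × 10^-34 J·s, 1 eV = 1.602176634 × 10^-19 J.
In SI units: E = 0.0212 meV = 3.3966 × 10^-24 J.
Since f = E/h for a photon, f = 5.126 × 10^9 Hz.
Converting to MHz: f = 5126 MHz ≈ 5130 MHz.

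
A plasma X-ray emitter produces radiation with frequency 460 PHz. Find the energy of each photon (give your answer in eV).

(h = 6.62607015 × 10^-34 J·s, 1 eV = 1.602176634 × 10^-19 J.)
Convert to SI: f = 460 PHz = 4.60 × 10^17 Hz.
Apply E = hf: E = 3.048 × 10^-16 J.
Converting to eV: E = 1902 eV ≈ 1900 eV.

1900 eV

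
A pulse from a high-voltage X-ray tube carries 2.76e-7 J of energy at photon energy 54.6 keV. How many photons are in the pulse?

3.16e7 photons

Per-photon energy: E = 8.748e-15 J (from energy = 54.6 keV).
N = E_total / E_photon = 2.76e-7 J / 8.748e-15 J = 3.16e7.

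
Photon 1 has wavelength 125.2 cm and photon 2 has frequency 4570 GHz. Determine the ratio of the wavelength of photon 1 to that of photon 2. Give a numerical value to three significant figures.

λ_1 = 1.252 m (from wavelength = 125.2 cm, via λ given directly).
λ_2 = 6.560 × 10^-5 m (from frequency = 4570 GHz, via λ = c/f).
Ratio = 1.252 / 6.560 × 10^-5 = 1.91 × 10^4.

1.91 × 10^4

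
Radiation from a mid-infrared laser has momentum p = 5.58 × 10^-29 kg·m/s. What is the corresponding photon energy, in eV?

(c = 2.99792458 × 10^8 m/s, 1 eV = 1.602176634 × 10^-19 J.)
Apply E = pc: E = 1.673 × 10^-20 J.
Converting to eV: E = 0.1044 eV ≈ 0.104 eV.

0.104 eV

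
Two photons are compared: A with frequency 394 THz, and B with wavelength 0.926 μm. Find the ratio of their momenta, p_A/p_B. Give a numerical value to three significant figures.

1.22

p_A = 8.708e-28 kg·m/s (from frequency = 394 THz, via p = hf/c).
p_B = 7.156e-28 kg·m/s (from wavelength = 0.926 μm, via p = h/λ).
Ratio = 8.708e-28 / 7.156e-28 = 1.22.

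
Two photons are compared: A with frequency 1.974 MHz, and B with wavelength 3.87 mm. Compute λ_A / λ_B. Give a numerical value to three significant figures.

3.92 × 10^4

λ_A = 151.9 m (from frequency = 1.974 MHz, via λ = c/f).
λ_B = 0.003870 m (from wavelength = 3.87 mm, via λ given directly).
Ratio = 151.9 / 0.003870 = 3.92 × 10^4.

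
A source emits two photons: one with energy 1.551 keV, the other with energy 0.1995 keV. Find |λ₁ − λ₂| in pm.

5420 pm

Using λ = hc/E: λ₁ = 7.9938e-10 m, λ₂ = 6.2147e-9 m.
|Δλ| = |7.9938e-10 − 6.2147e-9| = 5.42e-9 m = 5420 pm.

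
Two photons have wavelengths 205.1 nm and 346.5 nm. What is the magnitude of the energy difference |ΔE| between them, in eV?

Using E = hc/λ: E₁ = 9.6853 × 10^-19 J, E₂ = 5.7329 × 10^-19 J.
|ΔE| = |9.6853 × 10^-19 − 5.7329 × 10^-19| = 3.95 × 10^-19 J = 2.47 eV.

2.47 eV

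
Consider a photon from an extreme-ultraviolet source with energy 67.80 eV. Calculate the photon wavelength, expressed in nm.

18.3 nm

(h = 6.62607015·10^-34 J·s, c = 2.99792458·10^8 m/s, 1 eV = 1.602176634·10^-19 J.)
First convert: E = 67.80 eV = 1.0863·10^-17 J.
Since λ = hc/E for a photon, λ = 1.829·10^-8 m.
Converting to nm: λ = 18.29 nm ≈ 18.3 nm.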